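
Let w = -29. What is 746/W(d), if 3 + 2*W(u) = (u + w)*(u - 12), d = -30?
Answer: 1492/2475 ≈ 0.60283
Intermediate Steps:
W(u) = -3/2 + (-29 + u)*(-12 + u)/2 (W(u) = -3/2 + ((u - 29)*(u - 12))/2 = -3/2 + ((-29 + u)*(-12 + u))/2 = -3/2 + (-29 + u)*(-12 + u)/2)
746/W(d) = 746/(345/2 + (1/2)*(-30)**2 - 41/2*(-30)) = 746/(345/2 + (1/2)*900 + 615) = 746/(345/2 + 450 + 615) = 746/(2475/2) = 746*(2/2475) = 1492/2475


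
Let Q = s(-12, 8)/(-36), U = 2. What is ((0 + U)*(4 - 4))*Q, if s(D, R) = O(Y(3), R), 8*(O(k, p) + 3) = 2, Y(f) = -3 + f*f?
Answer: 0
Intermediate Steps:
Y(f) = -3 + f**2
O(k, p) = -11/4 (O(k, p) = -3 + (1/8)*2 = -3 + 1/4 = -11/4)
s(D, R) = -11/4
Q = 11/144 (Q = -11/4/(-36) = -11/4*(-1/36) = 11/144 ≈ 0.076389)
((0 + U)*(4 - 4))*Q = ((0 + 2)*(4 - 4))*(11/144) = (2*0)*(11/144) = 0*(11/144) = 0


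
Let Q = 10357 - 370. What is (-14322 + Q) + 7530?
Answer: 3195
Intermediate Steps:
Q = 9987
(-14322 + Q) + 7530 = (-14322 + 9987) + 7530 = -4335 + 7530 = 3195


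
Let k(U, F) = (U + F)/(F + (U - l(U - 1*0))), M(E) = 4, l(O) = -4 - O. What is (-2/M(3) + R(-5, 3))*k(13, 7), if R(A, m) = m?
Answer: 50/37 ≈ 1.3514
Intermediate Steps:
k(U, F) = (F + U)/(4 + F + 2*U) (k(U, F) = (U + F)/(F + (U - (-4 - (U - 1*0)))) = (F + U)/(F + (U - (-4 - (U + 0)))) = (F + U)/(F + (U - (-4 - U))) = (F + U)/(F + (U + (4 + U))) = (F + U)/(F + (4 + 2*U)) = (F + U)/(4 + F + 2*U))
(-2/M(3) + R(-5, 3))*k(13, 7) = (-2/4 + 3)*((7 + 13)/(4 + 7 + 2*13)) = ((¼)*(-2) + 3)*(20/(4 + 7 + 26)) = (-½ + 3)*(20/37) = 5*((1/37)*20)/2 = (5/2)*(20/37) = 50/37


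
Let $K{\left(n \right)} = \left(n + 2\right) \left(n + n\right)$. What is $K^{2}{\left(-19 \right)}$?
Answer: $417316$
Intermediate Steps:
$K{\left(n \right)} = 2 n \left(2 + n\right)$ ($K{\left(n \right)} = \left(2 + n\right) 2 n = 2 n \left(2 + n\right)$)
$K^{2}{\left(-19 \right)} = \left(2 \left(-19\right) \left(2 - 19\right)\right)^{2} = \left(2 \left(-19\right) \left(-17\right)\right)^{2} = 646^{2} = 417316$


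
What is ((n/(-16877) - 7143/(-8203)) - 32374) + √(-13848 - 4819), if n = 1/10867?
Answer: -48703739717049864/1504449550877 + I*√18667 ≈ -32373.0 + 136.63*I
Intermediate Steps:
n = 1/10867 ≈ 9.2022e-5
((n/(-16877) - 7143/(-8203)) - 32374) + √(-13848 - 4819) = (((1/10867)/(-16877) - 7143/(-8203)) - 32374) + √(-13848 - 4819) = (((1/10867)*(-1/16877) - 7143*(-1/8203)) - 32374) + √(-18667) = ((-1/183402359 + 7143/8203) - 32374) + I*√18667 = (1310043042134/1504449550877 - 32374) + I*√18667 = -48703739717049864/1504449550877 + I*√18667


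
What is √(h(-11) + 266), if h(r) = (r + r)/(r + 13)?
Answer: √255 ≈ 15.969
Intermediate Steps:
h(r) = 2*r/(13 + r) (h(r) = (2*r)/(13 + r) = 2*r/(13 + r))
√(h(-11) + 266) = √(2*(-11)/(13 - 11) + 266) = √(2*(-11)/2 + 266) = √(2*(-11)*(½) + 266) = √(-11 + 266) = √255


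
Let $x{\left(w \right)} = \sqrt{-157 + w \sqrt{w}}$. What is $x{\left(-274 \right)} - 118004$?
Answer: $-118004 + \sqrt{-157 - 274 i \sqrt{274}} \approx -1.1796 \cdot 10^{5} - 48.452 i$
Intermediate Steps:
$x{\left(w \right)} = \sqrt{-157 + w^{\frac{3}{2}}}$
$x{\left(-274 \right)} - 118004 = \sqrt{-157 + \left(-274\right)^{\frac{3}{2}}} - 118004 = \sqrt{-157 - 274 i \sqrt{274}} - 118004 = -118004 + \sqrt{-157 - 274 i \sqrt{274}}$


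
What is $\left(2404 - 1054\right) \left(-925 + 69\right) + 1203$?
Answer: $-1154397$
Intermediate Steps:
$\left(2404 - 1054\right) \left(-925 + 69\right) + 1203 = 1350 \left(-856\right) + 1203 = -1155600 + 1203 = -1154397$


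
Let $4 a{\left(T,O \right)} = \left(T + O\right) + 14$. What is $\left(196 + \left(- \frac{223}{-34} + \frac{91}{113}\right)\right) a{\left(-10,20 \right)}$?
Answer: $\frac{2343975}{1921} \approx 1220.2$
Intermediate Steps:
$a{\left(T,O \right)} = \frac{7}{2} + \frac{O}{4} + \frac{T}{4}$ ($a{\left(T,O \right)} = \frac{\left(T + O\right) + 14}{4} = \frac{\left(O + T\right) + 14}{4} = \frac{14 + O + T}{4} = \frac{7}{2} + \frac{O}{4} + \frac{T}{4}$)
$\left(196 + \left(- \frac{223}{-34} + \frac{91}{113}\right)\right) a{\left(-10,20 \right)} = \left(196 + \left(- \frac{223}{-34} + \frac{91}{113}\right)\right) \left(\frac{7}{2} + \frac{1}{4} \cdot 20 + \frac{1}{4} \left(-10\right)\right) = \left(196 + \left(\left(-223\right) \left(- \frac{1}{34}\right) + 91 \cdot \frac{1}{113}\right)\right) \left(\frac{7}{2} + 5 - \frac{5}{2}\right) = \left(196 + \left(\frac{223}{34} + \frac{91}{113}\right)\right) 6 = \left(196 + \frac{28293}{3842}\right) 6 = \frac{781325}{3842} \cdot 6 = \frac{2343975}{1921}$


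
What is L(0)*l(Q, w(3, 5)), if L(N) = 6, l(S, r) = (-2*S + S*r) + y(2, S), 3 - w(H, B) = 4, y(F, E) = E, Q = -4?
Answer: 48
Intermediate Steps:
w(H, B) = -1 (w(H, B) = 3 - 1*4 = 3 - 4 = -1)
l(S, r) = -S + S*r (l(S, r) = (-2*S + S*r) + S = -S + S*r)
L(0)*l(Q, w(3, 5)) = 6*(-4*(-1 - 1)) = 6*(-4*(-2)) = 6*8 = 48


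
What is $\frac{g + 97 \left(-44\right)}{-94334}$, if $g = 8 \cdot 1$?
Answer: $\frac{2130}{47167} \approx 0.045159$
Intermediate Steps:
$g = 8$
$\frac{g + 97 \left(-44\right)}{-94334} = \frac{8 + 97 \left(-44\right)}{-94334} = \left(8 - 4268\right) \left(- \frac{1}{94334}\right) = \left(-4260\right) \left(- \frac{1}{94334}\right) = \frac{2130}{47167}$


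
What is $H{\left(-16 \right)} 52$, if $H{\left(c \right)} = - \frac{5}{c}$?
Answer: $\frac{65}{4} \approx 16.25$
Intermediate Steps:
$H{\left(-16 \right)} 52 = - \frac{5}{-16} \cdot 52 = \left(-5\right) \left(- \frac{1}{16}\right) 52 = \frac{5}{16} \cdot 52 = \frac{65}{4}$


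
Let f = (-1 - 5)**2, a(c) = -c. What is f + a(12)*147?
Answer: -1728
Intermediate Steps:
f = 36 (f = (-6)**2 = 36)
f + a(12)*147 = 36 - 1*12*147 = 36 - 12*147 = 36 - 1764 = -1728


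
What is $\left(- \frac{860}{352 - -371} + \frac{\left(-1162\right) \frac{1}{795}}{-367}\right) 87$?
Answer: $- \frac{2417418482}{23438455} \approx -103.14$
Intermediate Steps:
$\left(- \frac{860}{352 - -371} + \frac{\left(-1162\right) \frac{1}{795}}{-367}\right) 87 = \left(- \frac{860}{352 + 371} + \left(-1162\right) \frac{1}{795} \left(- \frac{1}{367}\right)\right) 87 = \left(- \frac{860}{723} - - \frac{1162}{291765}\right) 87 = \left(\left(-860\right) \frac{1}{723} + \frac{1162}{291765}\right) 87 = \left(- \frac{860}{723} + \frac{1162}{291765}\right) 87 = \left(- \frac{83359258}{70315365}\right) 87 = - \frac{2417418482}{23438455}$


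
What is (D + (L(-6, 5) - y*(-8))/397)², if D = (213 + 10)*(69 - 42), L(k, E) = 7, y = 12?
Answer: 5714203393600/157609 ≈ 3.6256e+7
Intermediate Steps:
D = 6021 (D = 223*27 = 6021)
(D + (L(-6, 5) - y*(-8))/397)² = (6021 + (7 - 12*(-8))/397)² = (6021 + (7 - 1*(-96))*(1/397))² = (6021 + (7 + 96)*(1/397))² = (6021 + 103*(1/397))² = (6021 + 103/397)² = (2390440/397)² = 5714203393600/157609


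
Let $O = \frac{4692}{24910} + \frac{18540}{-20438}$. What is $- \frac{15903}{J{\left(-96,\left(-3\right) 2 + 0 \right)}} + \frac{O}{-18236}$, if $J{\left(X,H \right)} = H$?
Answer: $\frac{3075951857367093}{1160517567110} \approx 2650.5$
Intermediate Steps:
$O = - \frac{91484076}{127277645}$ ($O = 4692 \cdot \frac{1}{24910} + 18540 \left(- \frac{1}{20438}\right) = \frac{2346}{12455} - \frac{9270}{10219} = - \frac{91484076}{127277645} \approx -0.71878$)
$- \frac{15903}{J{\left(-96,\left(-3\right) 2 + 0 \right)}} + \frac{O}{-18236} = - \frac{15903}{\left(-3\right) 2 + 0} - \frac{91484076}{127277645 \left(-18236\right)} = - \frac{15903}{-6 + 0} - - \frac{22871019}{580258783555} = - \frac{15903}{-6} + \frac{22871019}{580258783555} = \left(-15903\right) \left(- \frac{1}{6}\right) + \frac{22871019}{580258783555} = \frac{5301}{2} + \frac{22871019}{580258783555} = \frac{3075951857367093}{1160517567110}$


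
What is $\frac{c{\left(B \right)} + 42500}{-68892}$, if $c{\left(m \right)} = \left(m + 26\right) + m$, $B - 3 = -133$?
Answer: $- \frac{21133}{34446} \approx -0.61351$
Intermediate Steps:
$B = -130$ ($B = 3 - 133 = -130$)
$c{\left(m \right)} = 26 + 2 m$ ($c{\left(m \right)} = \left(26 + m\right) + m = 26 + 2 m$)
$\frac{c{\left(B \right)} + 42500}{-68892} = \frac{\left(26 + 2 \left(-130\right)\right) + 42500}{-68892} = \left(\left(26 - 260\right) + 42500\right) \left(- \frac{1}{68892}\right) = \left(-234 + 42500\right) \left(- \frac{1}{68892}\right) = 42266 \left(- \frac{1}{68892}\right) = - \frac{21133}{34446}$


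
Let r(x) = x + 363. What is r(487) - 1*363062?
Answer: -362212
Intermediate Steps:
r(x) = 363 + x
r(487) - 1*363062 = (363 + 487) - 1*363062 = 850 - 363062 = -362212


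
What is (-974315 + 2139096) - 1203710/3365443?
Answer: 3920002859273/3365443 ≈ 1.1648e+6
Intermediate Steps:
(-974315 + 2139096) - 1203710/3365443 = 1164781 - 1203710*1/3365443 = 1164781 - 1203710/3365443 = 3920002859273/3365443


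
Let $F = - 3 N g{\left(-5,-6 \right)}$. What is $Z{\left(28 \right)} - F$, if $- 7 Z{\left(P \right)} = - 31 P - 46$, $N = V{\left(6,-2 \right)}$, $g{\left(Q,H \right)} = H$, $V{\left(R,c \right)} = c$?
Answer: $\frac{1166}{7} \approx 166.57$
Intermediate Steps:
$N = -2$
$Z{\left(P \right)} = \frac{46}{7} + \frac{31 P}{7}$ ($Z{\left(P \right)} = - \frac{- 31 P - 46}{7} = - \frac{-46 - 31 P}{7} = \frac{46}{7} + \frac{31 P}{7}$)
$F = -36$ ($F = \left(-3\right) \left(-2\right) \left(-6\right) = 6 \left(-6\right) = -36$)
$Z{\left(28 \right)} - F = \left(\frac{46}{7} + \frac{31}{7} \cdot 28\right) - -36 = \left(\frac{46}{7} + 124\right) + 36 = \frac{914}{7} + 36 = \frac{1166}{7}$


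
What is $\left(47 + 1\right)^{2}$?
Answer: $2304$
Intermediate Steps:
$\left(47 + 1\right)^{2} = 48^{2} = 2304$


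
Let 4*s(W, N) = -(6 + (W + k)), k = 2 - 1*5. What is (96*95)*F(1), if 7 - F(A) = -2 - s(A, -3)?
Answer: 72960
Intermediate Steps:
k = -3 (k = 2 - 5 = -3)
s(W, N) = -3/4 - W/4 (s(W, N) = (-(6 + (W - 3)))/4 = (-(6 + (-3 + W)))/4 = (-(3 + W))/4 = (-3 - W)/4 = -3/4 - W/4)
F(A) = 33/4 - A/4 (F(A) = 7 - (-2 - (-3/4 - A/4)) = 7 - (-2 + (3/4 + A/4)) = 7 - (-5/4 + A/4) = 7 + (5/4 - A/4) = 33/4 - A/4)
(96*95)*F(1) = (96*95)*(33/4 - 1/4*1) = 9120*(33/4 - 1/4) = 9120*8 = 72960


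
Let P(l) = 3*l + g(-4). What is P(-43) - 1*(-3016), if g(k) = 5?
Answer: 2892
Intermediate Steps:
P(l) = 5 + 3*l (P(l) = 3*l + 5 = 5 + 3*l)
P(-43) - 1*(-3016) = (5 + 3*(-43)) - 1*(-3016) = (5 - 129) + 3016 = -124 + 3016 = 2892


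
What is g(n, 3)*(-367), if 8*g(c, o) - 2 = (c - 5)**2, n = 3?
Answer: -1101/4 ≈ -275.25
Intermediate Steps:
g(c, o) = 1/4 + (-5 + c)**2/8 (g(c, o) = 1/4 + (c - 5)**2/8 = 1/4 + (-5 + c)**2/8)
g(n, 3)*(-367) = (1/4 + (-5 + 3)**2/8)*(-367) = (1/4 + (1/8)*(-2)**2)*(-367) = (1/4 + (1/8)*4)*(-367) = (1/4 + 1/2)*(-367) = (3/4)*(-367) = -1101/4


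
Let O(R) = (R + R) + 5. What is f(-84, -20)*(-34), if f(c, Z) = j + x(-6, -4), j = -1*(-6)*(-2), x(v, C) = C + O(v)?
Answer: 782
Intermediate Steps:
O(R) = 5 + 2*R (O(R) = 2*R + 5 = 5 + 2*R)
x(v, C) = 5 + C + 2*v (x(v, C) = C + (5 + 2*v) = 5 + C + 2*v)
j = -12 (j = 6*(-2) = -12)
f(c, Z) = -23 (f(c, Z) = -12 + (5 - 4 + 2*(-6)) = -12 + (5 - 4 - 12) = -12 - 11 = -23)
f(-84, -20)*(-34) = -23*(-34) = 782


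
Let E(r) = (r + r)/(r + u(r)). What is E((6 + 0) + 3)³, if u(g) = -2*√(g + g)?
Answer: 216/(3 - 2*√2)³ ≈ 42767.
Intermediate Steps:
u(g) = -2*√2*√g
E(r) = 2*r/(r - 2*√2*√r) (E(r) = (r + r)/(r - 2*√2*√r) = (2*r)/(r - 2*√2*√r) = 2*r/(r - 2*√2*√r))
E((6 + 0) + 3)³ = (2*((6 + 0) + 3)/(((6 + 0) + 3) - 2*√2*√((6 + 0) + 3)))³ = (2*(6 + 3)/((6 + 3) - 2*√2*√(6 + 3)))³ = (2*9/(9 - 2*√2*√9))³ = (2*9/(9 - 2*√2*3))³ = (2*9/(9 - 6*√2))³ = (18/(9 - 6*√2))³ = 5832/(9 - 6*√2)³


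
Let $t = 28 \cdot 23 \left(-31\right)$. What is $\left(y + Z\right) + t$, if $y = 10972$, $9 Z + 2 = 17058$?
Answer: $- \frac{63872}{9} \approx -7096.9$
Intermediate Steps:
$Z = \frac{17056}{9}$ ($Z = - \frac{2}{9} + \frac{1}{9} \cdot 17058 = - \frac{2}{9} + \frac{5686}{3} = \frac{17056}{9} \approx 1895.1$)
$t = -19964$ ($t = 644 \left(-31\right) = -19964$)
$\left(y + Z\right) + t = \left(10972 + \frac{17056}{9}\right) - 19964 = \frac{115804}{9} - 19964 = - \frac{63872}{9}$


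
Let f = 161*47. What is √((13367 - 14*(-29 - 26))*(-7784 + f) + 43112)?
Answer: I*√3024617 ≈ 1739.1*I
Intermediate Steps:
f = 7567
√((13367 - 14*(-29 - 26))*(-7784 + f) + 43112) = √((13367 - 14*(-29 - 26))*(-7784 + 7567) + 43112) = √((13367 - 14*(-55))*(-217) + 43112) = √((13367 + 770)*(-217) + 43112) = √(14137*(-217) + 43112) = √(-3067729 + 43112) = √(-3024617) = I*√3024617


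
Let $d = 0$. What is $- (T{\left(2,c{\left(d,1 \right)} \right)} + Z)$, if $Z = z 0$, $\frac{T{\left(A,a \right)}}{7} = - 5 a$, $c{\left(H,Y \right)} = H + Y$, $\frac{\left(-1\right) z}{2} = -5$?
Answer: $35$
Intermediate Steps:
$z = 10$ ($z = \left(-2\right) \left(-5\right) = 10$)
$T{\left(A,a \right)} = - 35 a$ ($T{\left(A,a \right)} = 7 \left(- 5 a\right) = - 35 a$)
$Z = 0$ ($Z = 10 \cdot 0 = 0$)
$- (T{\left(2,c{\left(d,1 \right)} \right)} + Z) = - (- 35 \left(0 + 1\right) + 0) = - (\left(-35\right) 1 + 0) = - (-35 + 0) = \left(-1\right) \left(-35\right) = 35$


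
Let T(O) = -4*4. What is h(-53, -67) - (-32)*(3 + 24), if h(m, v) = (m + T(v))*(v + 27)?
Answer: 3624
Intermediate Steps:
T(O) = -16
h(m, v) = (-16 + m)*(27 + v) (h(m, v) = (m - 16)*(v + 27) = (-16 + m)*(27 + v))
h(-53, -67) - (-32)*(3 + 24) = (-432 - 16*(-67) + 27*(-53) - 53*(-67)) - (-32)*(3 + 24) = (-432 + 1072 - 1431 + 3551) - (-32)*27 = 2760 - 1*(-864) = 2760 + 864 = 3624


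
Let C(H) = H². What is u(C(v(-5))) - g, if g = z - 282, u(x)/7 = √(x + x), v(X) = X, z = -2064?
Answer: 2346 + 35*√2 ≈ 2395.5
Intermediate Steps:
u(x) = 7*√2*√x (u(x) = 7*√(x + x) = 7*√(2*x) = 7*(√2*√x) = 7*√2*√x)
g = -2346 (g = -2064 - 282 = -2346)
u(C(v(-5))) - g = 7*√2*√((-5)²) - 1*(-2346) = 7*√2*√25 + 2346 = 7*√2*5 + 2346 = 35*√2 + 2346 = 2346 + 35*√2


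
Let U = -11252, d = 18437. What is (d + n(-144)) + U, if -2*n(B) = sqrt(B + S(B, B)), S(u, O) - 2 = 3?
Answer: 7185 - I*sqrt(139)/2 ≈ 7185.0 - 5.8949*I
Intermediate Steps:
S(u, O) = 5 (S(u, O) = 2 + 3 = 5)
n(B) = -sqrt(5 + B)/2 (n(B) = -sqrt(B + 5)/2 = -sqrt(5 + B)/2)
(d + n(-144)) + U = (18437 - sqrt(5 - 144)/2) - 11252 = (18437 - I*sqrt(139)/2) - 11252 = 7185 - I*sqrt(139)/2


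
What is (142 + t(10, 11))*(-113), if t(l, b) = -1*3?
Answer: -15707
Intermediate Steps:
t(l, b) = -3
(142 + t(10, 11))*(-113) = (142 - 3)*(-113) = 139*(-113) = -15707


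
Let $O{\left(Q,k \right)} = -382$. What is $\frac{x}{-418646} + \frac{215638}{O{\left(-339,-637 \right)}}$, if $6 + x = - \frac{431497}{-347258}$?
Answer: $- \frac{15674528883349351}{27767230979588} \approx -564.5$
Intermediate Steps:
$x = - \frac{1652051}{347258}$ ($x = -6 - \frac{431497}{-347258} = -6 - - \frac{431497}{347258} = -6 + \frac{431497}{347258} = - \frac{1652051}{347258} \approx -4.7574$)
$\frac{x}{-418646} + \frac{215638}{O{\left(-339,-637 \right)}} = - \frac{1652051}{347258 \left(-418646\right)} + \frac{215638}{-382} = \left(- \frac{1652051}{347258}\right) \left(- \frac{1}{418646}\right) + 215638 \left(- \frac{1}{382}\right) = \frac{1652051}{145378172668} - \frac{107819}{191} = - \frac{15674528883349351}{27767230979588}$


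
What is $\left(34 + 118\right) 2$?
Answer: $304$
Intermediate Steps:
$\left(34 + 118\right) 2 = 152 \cdot 2 = 304$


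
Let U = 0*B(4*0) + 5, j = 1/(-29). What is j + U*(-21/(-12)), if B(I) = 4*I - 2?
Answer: 1011/116 ≈ 8.7155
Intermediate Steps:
B(I) = -2 + 4*I
j = -1/29 ≈ -0.034483
U = 5 (U = 0*(-2 + 4*(4*0)) + 5 = 0*(-2 + 4*0) + 5 = 0*(-2 + 0) + 5 = 0*(-2) + 5 = 0 + 5 = 5)
j + U*(-21/(-12)) = -1/29 + 5*(-21/(-12)) = -1/29 + 5*(-21*(-1/12)) = -1/29 + 5*(7/4) = -1/29 + 35/4 = 1011/116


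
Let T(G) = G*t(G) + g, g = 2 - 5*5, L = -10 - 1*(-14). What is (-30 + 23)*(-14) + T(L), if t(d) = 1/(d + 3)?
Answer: 529/7 ≈ 75.571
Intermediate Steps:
L = 4 (L = -10 + 14 = 4)
t(d) = 1/(3 + d)
g = -23 (g = 2 - 25 = -23)
T(G) = -23 + G/(3 + G) (T(G) = G/(3 + G) - 23 = -23 + G/(3 + G))
(-30 + 23)*(-14) + T(L) = (-30 + 23)*(-14) + (-69 - 22*4)/(3 + 4) = -7*(-14) + (-69 - 88)/7 = 98 + (⅐)*(-157) = 98 - 157/7 = 529/7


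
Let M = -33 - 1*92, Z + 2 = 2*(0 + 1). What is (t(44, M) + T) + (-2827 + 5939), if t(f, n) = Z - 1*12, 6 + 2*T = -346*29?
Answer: -1920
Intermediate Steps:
Z = 0 (Z = -2 + 2*(0 + 1) = -2 + 2*1 = -2 + 2 = 0)
T = -5020 (T = -3 + (-346*29)/2 = -3 + (1/2)*(-10034) = -3 - 5017 = -5020)
M = -125 (M = -33 - 92 = -125)
t(f, n) = -12 (t(f, n) = 0 - 1*12 = 0 - 12 = -12)
(t(44, M) + T) + (-2827 + 5939) = (-12 - 5020) + (-2827 + 5939) = -5032 + 3112 = -1920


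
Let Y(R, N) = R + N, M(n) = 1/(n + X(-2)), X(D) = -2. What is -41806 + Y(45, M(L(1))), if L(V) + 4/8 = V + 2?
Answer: -41759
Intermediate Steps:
L(V) = 3/2 + V (L(V) = -½ + (V + 2) = -½ + (2 + V) = 3/2 + V)
M(n) = 1/(-2 + n) (M(n) = 1/(n - 2) = 1/(-2 + n))
Y(R, N) = N + R
-41806 + Y(45, M(L(1))) = -41806 + (1/(-2 + (3/2 + 1)) + 45) = -41806 + (1/(-2 + 5/2) + 45) = -41806 + (1/(½) + 45) = -41806 + (2 + 45) = -41806 + 47 = -41759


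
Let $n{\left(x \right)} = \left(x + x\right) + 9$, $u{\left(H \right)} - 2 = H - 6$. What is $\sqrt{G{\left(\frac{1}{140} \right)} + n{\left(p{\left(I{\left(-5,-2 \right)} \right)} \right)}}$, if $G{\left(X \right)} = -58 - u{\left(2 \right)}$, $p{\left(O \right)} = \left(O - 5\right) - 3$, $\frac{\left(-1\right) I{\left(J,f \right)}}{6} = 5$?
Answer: $i \sqrt{123} \approx 11.091 i$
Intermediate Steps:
$u{\left(H \right)} = -4 + H$ ($u{\left(H \right)} = 2 + \left(H - 6\right) = 2 + \left(-6 + H\right) = -4 + H$)
$I{\left(J,f \right)} = -30$ ($I{\left(J,f \right)} = \left(-6\right) 5 = -30$)
$p{\left(O \right)} = -8 + O$ ($p{\left(O \right)} = \left(-5 + O\right) - 3 = -8 + O$)
$n{\left(x \right)} = 9 + 2 x$ ($n{\left(x \right)} = 2 x + 9 = 9 + 2 x$)
$G{\left(X \right)} = -56$ ($G{\left(X \right)} = -58 - \left(-4 + 2\right) = -58 - -2 = -58 + 2 = -56$)
$\sqrt{G{\left(\frac{1}{140} \right)} + n{\left(p{\left(I{\left(-5,-2 \right)} \right)} \right)}} = \sqrt{-56 + \left(9 + 2 \left(-8 - 30\right)\right)} = \sqrt{-56 + \left(9 + 2 \left(-38\right)\right)} = \sqrt{-56 + \left(9 - 76\right)} = \sqrt{-56 - 67} = \sqrt{-123} = i \sqrt{123}$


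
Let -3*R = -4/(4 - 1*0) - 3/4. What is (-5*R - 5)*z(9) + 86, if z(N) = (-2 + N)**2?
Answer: -3623/12 ≈ -301.92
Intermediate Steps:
R = 7/12 (R = -(-4/(4 - 1*0) - 3/4)/3 = -(-4/(4 + 0) - 3*1/4)/3 = -(-4/4 - 3/4)/3 = -(-4*1/4 - 3/4)/3 = -(-1 - 3/4)/3 = -1/3*(-7/4) = 7/12 ≈ 0.58333)
(-5*R - 5)*z(9) + 86 = (-5*7/12 - 5)*(-2 + 9)**2 + 86 = (-35/12 - 5)*7**2 + 86 = -95/12*49 + 86 = -4655/12 + 86 = -3623/12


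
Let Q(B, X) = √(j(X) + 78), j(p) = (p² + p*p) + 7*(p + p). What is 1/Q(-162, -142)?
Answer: √38418/38418 ≈ 0.0051019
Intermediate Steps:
j(p) = 2*p² + 14*p (j(p) = (p² + p²) + 7*(2*p) = 2*p² + 14*p)
Q(B, X) = √(78 + 2*X*(7 + X)) (Q(B, X) = √(2*X*(7 + X) + 78) = √(78 + 2*X*(7 + X)))
1/Q(-162, -142) = 1/(√2*√(39 - 142*(7 - 142))) = 1/(√2*√(39 - 142*(-135))) = 1/(√2*√(39 + 19170)) = 1/(√2*√19209) = 1/(√38418) = √38418/38418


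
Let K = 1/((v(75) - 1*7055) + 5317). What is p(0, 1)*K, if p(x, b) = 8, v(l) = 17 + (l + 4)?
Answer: -4/821 ≈ -0.0048721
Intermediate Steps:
v(l) = 21 + l (v(l) = 17 + (4 + l) = 21 + l)
K = -1/1642 (K = 1/(((21 + 75) - 1*7055) + 5317) = 1/((96 - 7055) + 5317) = 1/(-6959 + 5317) = 1/(-1642) = -1/1642 ≈ -0.00060901)
p(0, 1)*K = 8*(-1/1642) = -4/821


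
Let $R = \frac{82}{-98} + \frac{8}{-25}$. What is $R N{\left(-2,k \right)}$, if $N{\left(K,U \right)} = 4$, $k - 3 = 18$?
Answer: $- \frac{5668}{1225} \approx -4.6269$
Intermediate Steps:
$k = 21$ ($k = 3 + 18 = 21$)
$R = - \frac{1417}{1225}$ ($R = 82 \left(- \frac{1}{98}\right) + 8 \left(- \frac{1}{25}\right) = - \frac{41}{49} - \frac{8}{25} = - \frac{1417}{1225} \approx -1.1567$)
$R N{\left(-2,k \right)} = \left(- \frac{1417}{1225}\right) 4 = - \frac{5668}{1225}$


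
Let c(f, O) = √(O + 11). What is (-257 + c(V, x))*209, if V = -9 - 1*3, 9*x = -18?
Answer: -53086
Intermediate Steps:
x = -2 (x = (⅑)*(-18) = -2)
V = -12 (V = -9 - 3 = -12)
c(f, O) = √(11 + O)
(-257 + c(V, x))*209 = (-257 + √(11 - 2))*209 = (-257 + √9)*209 = (-257 + 3)*209 = -254*209 = -53086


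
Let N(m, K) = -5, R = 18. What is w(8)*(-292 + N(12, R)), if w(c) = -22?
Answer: 6534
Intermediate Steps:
w(8)*(-292 + N(12, R)) = -22*(-292 - 5) = -22*(-297) = 6534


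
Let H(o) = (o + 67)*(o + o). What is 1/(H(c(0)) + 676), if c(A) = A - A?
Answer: 1/676 ≈ 0.0014793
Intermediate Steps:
c(A) = 0
H(o) = 2*o*(67 + o) (H(o) = (67 + o)*(2*o) = 2*o*(67 + o))
1/(H(c(0)) + 676) = 1/(2*0*(67 + 0) + 676) = 1/(2*0*67 + 676) = 1/(0 + 676) = 1/676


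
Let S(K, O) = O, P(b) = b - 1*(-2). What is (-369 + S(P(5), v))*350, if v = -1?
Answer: -129500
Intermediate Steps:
P(b) = 2 + b (P(b) = b + 2 = 2 + b)
(-369 + S(P(5), v))*350 = (-369 - 1)*350 = -370*350 = -129500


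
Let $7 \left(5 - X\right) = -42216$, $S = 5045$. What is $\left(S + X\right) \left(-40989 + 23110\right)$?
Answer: $- \frac{1386802514}{7} \approx -1.9811 \cdot 10^{8}$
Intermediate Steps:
$X = \frac{42251}{7}$ ($X = 5 - - \frac{42216}{7} = 5 + \frac{42216}{7} = \frac{42251}{7} \approx 6035.9$)
$\left(S + X\right) \left(-40989 + 23110\right) = \left(5045 + \frac{42251}{7}\right) \left(-40989 + 23110\right) = \frac{77566}{7} \left(-17879\right) = - \frac{1386802514}{7}$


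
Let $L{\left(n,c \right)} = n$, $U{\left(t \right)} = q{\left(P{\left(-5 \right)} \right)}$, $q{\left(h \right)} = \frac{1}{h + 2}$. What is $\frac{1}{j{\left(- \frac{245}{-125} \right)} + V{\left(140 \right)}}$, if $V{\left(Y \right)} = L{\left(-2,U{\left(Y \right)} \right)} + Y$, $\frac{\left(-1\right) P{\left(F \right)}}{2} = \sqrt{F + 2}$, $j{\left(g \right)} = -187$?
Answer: $- \frac{1}{49} \approx -0.020408$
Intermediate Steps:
$P{\left(F \right)} = - 2 \sqrt{2 + F}$ ($P{\left(F \right)} = - 2 \sqrt{F + 2} = - 2 \sqrt{2 + F}$)
$q{\left(h \right)} = \frac{1}{2 + h}$
$U{\left(t \right)} = \frac{1}{2 - 2 i \sqrt{3}}$ ($U{\left(t \right)} = \frac{1}{2 - 2 \sqrt{2 - 5}} = \frac{1}{2 - 2 \sqrt{-3}} = \frac{1}{2 - 2 i \sqrt{3}}$)
$V{\left(Y \right)} = -2 + Y$
$\frac{1}{j{\left(- \frac{245}{-125} \right)} + V{\left(140 \right)}} = \frac{1}{-187 + \left(-2 + 140\right)} = \frac{1}{-187 + 138} = \frac{1}{-49} = - \frac{1}{49}$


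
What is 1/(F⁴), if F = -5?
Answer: 1/625 ≈ 0.0016000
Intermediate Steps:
1/(F⁴) = 1/((-5)⁴) = 1/625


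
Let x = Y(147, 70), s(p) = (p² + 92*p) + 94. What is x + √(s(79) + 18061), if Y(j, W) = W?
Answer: 70 + 4*√1979 ≈ 247.94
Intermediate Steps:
s(p) = 94 + p² + 92*p
x = 70
x + √(s(79) + 18061) = 70 + √((94 + 79² + 92*79) + 18061) = 70 + √((94 + 6241 + 7268) + 18061) = 70 + √(13603 + 18061) = 70 + √31664 = 70 + 4*√1979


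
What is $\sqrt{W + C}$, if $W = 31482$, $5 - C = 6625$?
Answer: $\sqrt{24862} \approx 157.68$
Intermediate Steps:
$C = -6620$ ($C = 5 - 6625 = -6620$)
$\sqrt{W + C} = \sqrt{31482 - 6620} = \sqrt{24862}$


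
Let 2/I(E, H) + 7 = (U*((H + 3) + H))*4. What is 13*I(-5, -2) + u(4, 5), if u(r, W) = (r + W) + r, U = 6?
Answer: 377/31 ≈ 12.161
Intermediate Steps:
u(r, W) = W + 2*r (u(r, W) = (W + r) + r = W + 2*r)
I(E, H) = 2/(65 + 48*H) (I(E, H) = 2/(-7 + (6*((H + 3) + H))*4) = 2/(-7 + (6*((3 + H) + H))*4) = 2/(-7 + (6*(3 + 2*H))*4) = 2/(-7 + (18 + 12*H)*4) = 2/(-7 + (72 + 48*H)) = 2/(65 + 48*H))
13*I(-5, -2) + u(4, 5) = 13*(2/(65 + 48*(-2))) + (5 + 2*4) = 13*(2/(65 - 96)) + (5 + 8) = 13*(2/(-31)) + 13 = 13*(2*(-1/31)) + 13 = 13*(-2/31) + 13 = -26/31 + 13 = 377/31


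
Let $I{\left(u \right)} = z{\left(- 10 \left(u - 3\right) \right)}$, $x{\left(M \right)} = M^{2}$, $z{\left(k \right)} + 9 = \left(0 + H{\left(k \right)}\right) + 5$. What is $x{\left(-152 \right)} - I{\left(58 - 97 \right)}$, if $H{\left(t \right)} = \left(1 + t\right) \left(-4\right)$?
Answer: $24792$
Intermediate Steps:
$H{\left(t \right)} = -4 - 4 t$
$z{\left(k \right)} = -8 - 4 k$ ($z{\left(k \right)} = -9 + \left(\left(0 - \left(4 + 4 k\right)\right) + 5\right) = -9 + \left(\left(-4 - 4 k\right) + 5\right) = -9 - \left(-1 + 4 k\right) = -8 - 4 k$)
$I{\left(u \right)} = -128 + 40 u$ ($I{\left(u \right)} = -8 - 4 \left(- 10 \left(u - 3\right)\right) = -8 - 4 \left(- 10 \left(-3 + u\right)\right) = -8 - 4 \left(30 - 10 u\right) = -8 + \left(-120 + 40 u\right) = -128 + 40 u$)
$x{\left(-152 \right)} - I{\left(58 - 97 \right)} = \left(-152\right)^{2} - \left(-128 + 40 \left(58 - 97\right)\right) = 23104 - \left(-128 + 40 \left(-39\right)\right) = 23104 - \left(-128 - 1560\right) = 23104 - -1688 = 23104 + 1688 = 24792$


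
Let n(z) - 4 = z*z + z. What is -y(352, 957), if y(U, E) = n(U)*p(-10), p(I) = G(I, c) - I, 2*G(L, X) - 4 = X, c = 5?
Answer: -1801770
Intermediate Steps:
G(L, X) = 2 + X/2
n(z) = 4 + z + z² (n(z) = 4 + (z*z + z) = 4 + (z² + z) = 4 + (z + z²) = 4 + z + z²)
p(I) = 9/2 - I (p(I) = (2 + (½)*5) - I = (2 + 5/2) - I = 9/2 - I)
y(U, E) = 58 + 29*U/2 + 29*U²/2 (y(U, E) = (4 + U + U²)*(9/2 - 1*(-10)) = (4 + U + U²)*(9/2 + 10) = (4 + U + U²)*(29/2) = 58 + 29*U/2 + 29*U²/2)
-y(352, 957) = -(58 + (29/2)*352 + (29/2)*352²) = -(58 + 5104 + (29/2)*123904) = -(58 + 5104 + 1796608) = -1*1801770 = -1801770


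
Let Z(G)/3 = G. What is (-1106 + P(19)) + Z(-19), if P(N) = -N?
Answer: -1182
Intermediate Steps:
Z(G) = 3*G
(-1106 + P(19)) + Z(-19) = (-1106 - 1*19) + 3*(-19) = (-1106 - 19) - 57 = -1125 - 57 = -1182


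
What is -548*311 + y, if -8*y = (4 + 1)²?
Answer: -1363449/8 ≈ -1.7043e+5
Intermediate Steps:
y = -25/8 (y = -(4 + 1)²/8 = -⅛*5² = -⅛*25 = -25/8 ≈ -3.1250)
-548*311 + y = -548*311 - 25/8 = -170428 - 25/8 = -1363449/8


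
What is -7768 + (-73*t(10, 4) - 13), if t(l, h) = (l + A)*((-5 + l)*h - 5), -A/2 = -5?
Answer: -29681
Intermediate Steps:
A = 10 (A = -2*(-5) = 10)
t(l, h) = (-5 + h*(-5 + l))*(10 + l) (t(l, h) = (l + 10)*((-5 + l)*h - 5) = (10 + l)*(h*(-5 + l) - 5) = (10 + l)*(-5 + h*(-5 + l)) = (-5 + h*(-5 + l))*(10 + l))
-7768 + (-73*t(10, 4) - 13) = -7768 + (-73*(-50 - 50*4 - 5*10 + 4*10² + 5*4*10) - 13) = -7768 + (-73*(-50 - 200 - 50 + 4*100 + 200) - 13) = -7768 + (-73*(-50 - 200 - 50 + 400 + 200) - 13) = -7768 + (-73*300 - 13) = -7768 + (-21900 - 13) = -7768 - 21913 = -29681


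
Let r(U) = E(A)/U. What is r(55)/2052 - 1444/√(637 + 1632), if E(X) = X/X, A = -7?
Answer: 1/112860 - 1444*√2269/2269 ≈ -30.314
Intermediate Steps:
E(X) = 1
r(U) = 1/U
r(55)/2052 - 1444/√(637 + 1632) = 1/(55*2052) - 1444/√(637 + 1632) = (1/55)*(1/2052) - 1444*√2269/2269 = 1/112860 - 1444*√2269/2269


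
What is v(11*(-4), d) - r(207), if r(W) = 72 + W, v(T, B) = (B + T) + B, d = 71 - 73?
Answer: -327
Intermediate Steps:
d = -2
v(T, B) = T + 2*B
v(11*(-4), d) - r(207) = (11*(-4) + 2*(-2)) - (72 + 207) = (-44 - 4) - 1*279 = -48 - 279 = -327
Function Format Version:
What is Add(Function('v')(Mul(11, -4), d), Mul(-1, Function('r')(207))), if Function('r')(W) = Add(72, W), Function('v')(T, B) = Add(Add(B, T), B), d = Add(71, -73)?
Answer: -327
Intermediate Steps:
d = -2
Function('v')(T, B) = Add(T, Mul(2, B))
Add(Function('v')(Mul(11, -4), d), Mul(-1, Function('r')(207))) = Add(Add(Mul(11, -4), Mul(2, -2)), Mul(-1, Add(72, 207))) = Add(Add(-44, -4), Mul(-1, 279)) = Add(-48, -279) = -327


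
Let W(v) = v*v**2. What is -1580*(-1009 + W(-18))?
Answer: 10808780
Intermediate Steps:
W(v) = v**3
-1580*(-1009 + W(-18)) = -1580*(-1009 + (-18)**3) = -1580*(-1009 - 5832) = -1580*(-6841) = 10808780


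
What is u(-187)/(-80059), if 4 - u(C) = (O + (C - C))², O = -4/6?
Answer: -32/720531 ≈ -4.4412e-5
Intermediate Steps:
O = -⅔ (O = -4*⅙ = -⅔ ≈ -0.66667)
u(C) = 32/9 (u(C) = 4 - (-⅔ + (C - C))² = 4 - (-⅔ + 0)² = 4 - (-⅔)² = 4 - 1*4/9 = 4 - 4/9 = 32/9)
u(-187)/(-80059) = (32/9)/(-80059) = (32/9)*(-1/80059) = -32/720531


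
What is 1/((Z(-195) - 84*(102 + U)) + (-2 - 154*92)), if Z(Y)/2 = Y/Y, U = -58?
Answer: -1/17864 ≈ -5.5978e-5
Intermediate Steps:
Z(Y) = 2 (Z(Y) = 2*(Y/Y) = 2*1 = 2)
1/((Z(-195) - 84*(102 + U)) + (-2 - 154*92)) = 1/((2 - 84*(102 - 58)) + (-2 - 154*92)) = 1/((2 - 84*44) + (-2 - 14168)) = 1/((2 - 1*3696) - 14170) = 1/((2 - 3696) - 14170) = 1/(-3694 - 14170) = 1/(-17864) = -1/17864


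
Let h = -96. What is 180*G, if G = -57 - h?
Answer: 7020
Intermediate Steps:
G = 39 (G = -57 - 1*(-96) = -57 + 96 = 39)
180*G = 180*39 = 7020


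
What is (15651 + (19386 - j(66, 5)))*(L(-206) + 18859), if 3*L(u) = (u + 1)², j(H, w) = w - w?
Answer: 1151572758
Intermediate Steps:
j(H, w) = 0
L(u) = (1 + u)²/3 (L(u) = (u + 1)²/3 = (1 + u)²/3)
(15651 + (19386 - j(66, 5)))*(L(-206) + 18859) = (15651 + (19386 - 1*0))*((1 - 206)²/3 + 18859) = (15651 + (19386 + 0))*((⅓)*(-205)² + 18859) = (15651 + 19386)*((⅓)*42025 + 18859) = 35037*(42025/3 + 18859) = 35037*(98602/3) = 1151572758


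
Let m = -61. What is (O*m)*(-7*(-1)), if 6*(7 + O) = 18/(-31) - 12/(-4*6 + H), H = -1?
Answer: 2322026/775 ≈ 2996.2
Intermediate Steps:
O = -5438/775 (O = -7 + (18/(-31) - 12/(-4*6 - 1))/6 = -7 + (18*(-1/31) - 12/(-24 - 1))/6 = -7 + (-18/31 - 12/(-25))/6 = -7 + (-18/31 - 12*(-1/25))/6 = -7 + (-18/31 + 12/25)/6 = -7 + (1/6)*(-78/775) = -7 - 13/775 = -5438/775 ≈ -7.0168)
(O*m)*(-7*(-1)) = (-5438/775*(-61))*(-7*(-1)) = (331718/775)*7 = 2322026/775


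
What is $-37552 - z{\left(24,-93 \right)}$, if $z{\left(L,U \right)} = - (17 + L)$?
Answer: $-37511$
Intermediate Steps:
$z{\left(L,U \right)} = -17 - L$
$-37552 - z{\left(24,-93 \right)} = -37552 - \left(-17 - 24\right) = -37552 - -41 = -37552 + 41 = -37511$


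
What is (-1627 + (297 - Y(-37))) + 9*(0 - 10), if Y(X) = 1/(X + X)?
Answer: -105079/74 ≈ -1420.0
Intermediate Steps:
Y(X) = 1/(2*X)
(-1627 + (297 - Y(-37))) + 9*(0 - 10) = (-1627 + (297 - 1/(2*(-37)))) + 9*(0 - 10) = (-1627 + (297 - (-1)/(2*37))) + 9*(-10) = (-1627 + (297 - 1*(-1/74))) - 90 = (-1627 + (297 + 1/74)) - 90 = (-1627 + 21979/74) - 90 = -98419/74 - 90 = -105079/74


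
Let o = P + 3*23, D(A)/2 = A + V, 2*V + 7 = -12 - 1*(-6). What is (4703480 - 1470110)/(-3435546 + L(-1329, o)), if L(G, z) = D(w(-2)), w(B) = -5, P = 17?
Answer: -3233370/3435569 ≈ -0.94114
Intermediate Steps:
V = -13/2 (V = -7/2 + (-12 - 1*(-6))/2 = -7/2 + (-12 + 6)/2 = -7/2 + (1/2)*(-6) = -7/2 - 3 = -13/2 ≈ -6.5000)
D(A) = -13 + 2*A (D(A) = 2*(A - 13/2) = 2*(-13/2 + A) = -13 + 2*A)
o = 86 (o = 17 + 3*23 = 17 + 69 = 86)
L(G, z) = -23 (L(G, z) = -13 + 2*(-5) = -13 - 10 = -23)
(4703480 - 1470110)/(-3435546 + L(-1329, o)) = (4703480 - 1470110)/(-3435546 - 23) = 3233370/(-3435569) = 3233370*(-1/3435569) = -3233370/3435569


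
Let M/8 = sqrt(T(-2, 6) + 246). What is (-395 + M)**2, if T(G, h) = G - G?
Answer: 171769 - 6320*sqrt(246) ≈ 72644.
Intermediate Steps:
T(G, h) = 0
M = 8*sqrt(246) (M = 8*sqrt(0 + 246) = 8*sqrt(246) ≈ 125.48)
(-395 + M)**2 = (-395 + 8*sqrt(246))**2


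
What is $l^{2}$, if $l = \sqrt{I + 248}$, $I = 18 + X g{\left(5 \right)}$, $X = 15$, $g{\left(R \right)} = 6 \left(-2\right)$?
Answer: $86$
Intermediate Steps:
$g{\left(R \right)} = -12$
$I = -162$ ($I = 18 + 15 \left(-12\right) = 18 - 180 = -162$)
$l = \sqrt{86}$ ($l = \sqrt{-162 + 248} = \sqrt{86} \approx 9.2736$)
$l^{2} = \left(\sqrt{86}\right)^{2} = 86$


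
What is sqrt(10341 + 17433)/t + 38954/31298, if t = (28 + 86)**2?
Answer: 19477/15649 + sqrt(3086)/4332 ≈ 1.2574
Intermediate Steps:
t = 12996 (t = 114**2 = 12996)
sqrt(10341 + 17433)/t + 38954/31298 = sqrt(10341 + 17433)/12996 + 38954/31298 = sqrt(27774)*(1/12996) + 38954*(1/31298) = (3*sqrt(3086))*(1/12996) + 19477/15649 = sqrt(3086)/4332 + 19477/15649 = 19477/15649 + sqrt(3086)/4332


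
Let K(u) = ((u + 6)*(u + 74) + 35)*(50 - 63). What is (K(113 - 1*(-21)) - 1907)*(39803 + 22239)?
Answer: -23633162724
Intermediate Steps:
K(u) = -455 - 13*(6 + u)*(74 + u) (K(u) = ((6 + u)*(74 + u) + 35)*(-13) = (35 + (6 + u)*(74 + u))*(-13) = -455 - 13*(6 + u)*(74 + u))
(K(113 - 1*(-21)) - 1907)*(39803 + 22239) = ((-6227 - 1040*(113 - 1*(-21)) - 13*(113 - 1*(-21))²) - 1907)*(39803 + 22239) = ((-6227 - 1040*(113 + 21) - 13*(113 + 21)²) - 1907)*62042 = ((-6227 - 1040*134 - 13*134²) - 1907)*62042 = ((-6227 - 139360 - 13*17956) - 1907)*62042 = ((-6227 - 139360 - 233428) - 1907)*62042 = (-379015 - 1907)*62042 = -380922*62042 = -23633162724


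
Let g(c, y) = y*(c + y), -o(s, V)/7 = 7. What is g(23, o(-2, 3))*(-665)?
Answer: -847210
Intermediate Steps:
o(s, V) = -49 (o(s, V) = -7*7 = -49)
g(23, o(-2, 3))*(-665) = -49*(23 - 49)*(-665) = -49*(-26)*(-665) = 1274*(-665) = -847210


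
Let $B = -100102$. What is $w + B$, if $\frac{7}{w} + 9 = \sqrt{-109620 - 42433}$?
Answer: $- \frac{15228917731}{152134} - \frac{7 i \sqrt{152053}}{152134} \approx -1.001 \cdot 10^{5} - 0.017942 i$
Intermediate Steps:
$w = \frac{7}{-9 + i \sqrt{152053}}$ ($w = \frac{7}{-9 + \sqrt{-109620 - 42433}} = \frac{7}{-9 + \sqrt{-152053}} = \frac{7}{-9 + i \sqrt{152053}} \approx -0.00041411 - 0.017942 i$)
$w + B = \left(- \frac{63}{152134} - \frac{7 i \sqrt{152053}}{152134}\right) - 100102 = - \frac{15228917731}{152134} - \frac{7 i \sqrt{152053}}{152134}$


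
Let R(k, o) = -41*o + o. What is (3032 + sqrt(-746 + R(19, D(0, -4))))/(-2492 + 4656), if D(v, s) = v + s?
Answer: 758/541 + I*sqrt(586)/2164 ≈ 1.4011 + 0.011186*I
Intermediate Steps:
D(v, s) = s + v
R(k, o) = -40*o
(3032 + sqrt(-746 + R(19, D(0, -4))))/(-2492 + 4656) = (3032 + sqrt(-746 - 40*(-4 + 0)))/(-2492 + 4656) = (3032 + sqrt(-746 - 40*(-4)))/2164 = (3032 + sqrt(-746 + 160))*(1/2164) = (3032 + sqrt(-586))*(1/2164) = (3032 + I*sqrt(586))*(1/2164) = 758/541 + I*sqrt(586)/2164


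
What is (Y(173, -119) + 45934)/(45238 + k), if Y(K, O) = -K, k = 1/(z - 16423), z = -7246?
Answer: 1083117109/1070738221 ≈ 1.0116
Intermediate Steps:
k = -1/23669 (k = 1/(-7246 - 16423) = 1/(-23669) = -1/23669 ≈ -4.2249e-5)
(Y(173, -119) + 45934)/(45238 + k) = (-1*173 + 45934)/(45238 - 1/23669) = (-173 + 45934)/(1070738221/23669) = 45761*(23669/1070738221) = 1083117109/1070738221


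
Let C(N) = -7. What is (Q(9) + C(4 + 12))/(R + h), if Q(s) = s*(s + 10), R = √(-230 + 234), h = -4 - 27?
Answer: -164/29 ≈ -5.6552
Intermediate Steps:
h = -31
R = 2 (R = √4 = 2)
Q(s) = s*(10 + s)
(Q(9) + C(4 + 12))/(R + h) = (9*(10 + 9) - 7)/(2 - 31) = (9*19 - 7)/(-29) = (171 - 7)*(-1/29) = 164*(-1/29) = -164/29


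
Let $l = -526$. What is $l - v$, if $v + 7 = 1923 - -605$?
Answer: $-3047$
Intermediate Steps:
$v = 2521$ ($v = -7 + \left(1923 - -605\right) = -7 + \left(1923 + 605\right) = -7 + 2528 = 2521$)
$l - v = -526 - 2521 = -3047$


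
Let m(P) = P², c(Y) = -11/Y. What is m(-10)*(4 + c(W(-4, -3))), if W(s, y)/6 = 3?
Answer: 3050/9 ≈ 338.89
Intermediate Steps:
W(s, y) = 18 (W(s, y) = 6*3 = 18)
m(-10)*(4 + c(W(-4, -3))) = (-10)²*(4 - 11/18) = 100*(4 - 11*1/18) = 100*(4 - 11/18) = 100*(61/18) = 3050/9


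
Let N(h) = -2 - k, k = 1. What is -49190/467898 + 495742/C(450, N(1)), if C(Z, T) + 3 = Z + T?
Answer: 6442634721/5770742 ≈ 1116.4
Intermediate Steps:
N(h) = -3 (N(h) = -2 - 1*1 = -2 - 1 = -3)
C(Z, T) = -3 + T + Z (C(Z, T) = -3 + (Z + T) = -3 + (T + Z) = -3 + T + Z)
-49190/467898 + 495742/C(450, N(1)) = -49190/467898 + 495742/(-3 - 3 + 450) = -49190*1/467898 + 495742/444 = -24595/233949 + 495742*(1/444) = -24595/233949 + 247871/222 = 6442634721/5770742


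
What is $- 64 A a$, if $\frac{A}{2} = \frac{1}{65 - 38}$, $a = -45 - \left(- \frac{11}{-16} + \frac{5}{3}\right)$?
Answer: $\frac{18184}{81} \approx 224.49$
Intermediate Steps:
$a = - \frac{2273}{48}$ ($a = -45 - \left(\left(-11\right) \left(- \frac{1}{16}\right) + 5 \cdot \frac{1}{3}\right) = -45 - \left(\frac{11}{16} + \frac{5}{3}\right) = -45 - \frac{113}{48} = - \frac{2273}{48} \approx -47.354$)
$A = \frac{2}{27}$ ($A = \frac{2}{65 - 38} = \frac{2}{27} \approx 0.074074$)
$- 64 A a = \left(-64\right) \frac{2}{27} \left(- \frac{2273}{48}\right) = \left(- \frac{128}{27}\right) \left(- \frac{2273}{48}\right) = \frac{18184}{81}$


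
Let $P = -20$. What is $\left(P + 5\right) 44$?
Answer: $-660$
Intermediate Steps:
$\left(P + 5\right) 44 = \left(-20 + 5\right) 44 = \left(-15\right) 44 = -660$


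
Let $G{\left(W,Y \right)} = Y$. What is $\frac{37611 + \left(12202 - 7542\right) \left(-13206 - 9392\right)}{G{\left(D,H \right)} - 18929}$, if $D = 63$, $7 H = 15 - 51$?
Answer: $\frac{736883483}{132539} \approx 5559.8$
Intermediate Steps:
$H = - \frac{36}{7}$ ($H = \frac{15 - 51}{7} = \frac{1}{7} \left(-36\right) = - \frac{36}{7} \approx -5.1429$)
$\frac{37611 + \left(12202 - 7542\right) \left(-13206 - 9392\right)}{G{\left(D,H \right)} - 18929} = \frac{37611 + \left(12202 - 7542\right) \left(-13206 - 9392\right)}{- \frac{36}{7} - 18929} = \frac{37611 + 4660 \left(-22598\right)}{- \frac{132539}{7}} = \left(37611 - 105306680\right) \left(- \frac{7}{132539}\right) = \left(-105269069\right) \left(- \frac{7}{132539}\right) = \frac{736883483}{132539}$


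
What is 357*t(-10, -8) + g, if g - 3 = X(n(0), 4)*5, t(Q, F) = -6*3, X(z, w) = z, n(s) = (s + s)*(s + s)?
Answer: -6423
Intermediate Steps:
n(s) = 4*s² (n(s) = (2*s)*(2*s) = 4*s²)
t(Q, F) = -18
g = 3 (g = 3 + (4*0²)*5 = 3 + (4*0)*5 = 3 + 0*5 = 3 + 0 = 3)
357*t(-10, -8) + g = 357*(-18) + 3 = -6426 + 3 = -6423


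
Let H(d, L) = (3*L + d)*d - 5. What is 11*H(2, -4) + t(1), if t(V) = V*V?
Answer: -274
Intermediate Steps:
t(V) = V²
H(d, L) = -5 + d*(d + 3*L) (H(d, L) = (d + 3*L)*d - 5 = d*(d + 3*L) - 5 = -5 + d*(d + 3*L))
11*H(2, -4) + t(1) = 11*(-5 + 2² + 3*(-4)*2) + 1² = 11*(-5 + 4 - 24) + 1 = 11*(-25) + 1 = -275 + 1 = -274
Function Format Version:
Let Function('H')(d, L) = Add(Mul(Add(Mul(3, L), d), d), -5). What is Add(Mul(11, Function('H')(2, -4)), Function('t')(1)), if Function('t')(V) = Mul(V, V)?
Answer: -274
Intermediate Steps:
Function('t')(V) = Pow(V, 2)
Function('H')(d, L) = Add(-5, Mul(d, Add(d, Mul(3, L)))) (Function('H')(d, L) = Add(Mul(Add(d, Mul(3, L)), d), -5) = Add(Mul(d, Add(d, Mul(3, L))), -5) = Add(-5, Mul(d, Add(d, Mul(3, L)))))
Add(Mul(11, Function('H')(2, -4)), Function('t')(1)) = Add(Mul(11, Add(-5, Pow(2, 2), Mul(3, -4, 2))), Pow(1, 2)) = Add(Mul(11, Add(-5, 4, -24)), 1) = Add(Mul(11, -25), 1) = Add(-275, 1) = -274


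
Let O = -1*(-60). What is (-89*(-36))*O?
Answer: 192240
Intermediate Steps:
O = 60
(-89*(-36))*O = -89*(-36)*60 = 3204*60 = 192240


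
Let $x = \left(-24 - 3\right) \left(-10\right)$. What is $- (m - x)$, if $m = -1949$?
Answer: $2219$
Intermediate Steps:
$x = 270$ ($x = \left(-27\right) \left(-10\right) = 270$)
$- (m - x) = - (-1949 - 270) = \left(-1\right) \left(-2219\right) = 2219$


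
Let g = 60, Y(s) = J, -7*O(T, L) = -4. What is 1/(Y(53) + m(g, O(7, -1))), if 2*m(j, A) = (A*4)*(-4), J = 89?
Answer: 7/591 ≈ 0.011844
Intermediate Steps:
O(T, L) = 4/7 (O(T, L) = -1/7*(-4) = 4/7)
Y(s) = 89
m(j, A) = -8*A (m(j, A) = ((A*4)*(-4))/2 = ((4*A)*(-4))/2 = (-16*A)/2 = -8*A)
1/(Y(53) + m(g, O(7, -1))) = 1/(89 - 8*4/7) = 1/(89 - 32/7) = 1/(591/7) = 7/591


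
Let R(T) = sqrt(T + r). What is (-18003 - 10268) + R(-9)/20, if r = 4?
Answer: -28271 + I*sqrt(5)/20 ≈ -28271.0 + 0.1118*I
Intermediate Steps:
R(T) = sqrt(4 + T) (R(T) = sqrt(T + 4) = sqrt(4 + T))
(-18003 - 10268) + R(-9)/20 = (-18003 - 10268) + sqrt(4 - 9)/20 = -28271 + sqrt(-5)/20 = -28271 + (I*sqrt(5))/20 = -28271 + I*sqrt(5)/20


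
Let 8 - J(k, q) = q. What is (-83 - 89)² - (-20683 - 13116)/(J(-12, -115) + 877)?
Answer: 29617799/1000 ≈ 29618.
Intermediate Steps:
J(k, q) = 8 - q
(-83 - 89)² - (-20683 - 13116)/(J(-12, -115) + 877) = (-83 - 89)² - (-20683 - 13116)/((8 - 1*(-115)) + 877) = (-172)² - (-33799)/((8 + 115) + 877) = 29584 - (-33799)/(123 + 877) = 29584 - (-33799)/1000 = 29584 - 1*(-33799/1000) = 29584 + 33799/1000 = 29617799/1000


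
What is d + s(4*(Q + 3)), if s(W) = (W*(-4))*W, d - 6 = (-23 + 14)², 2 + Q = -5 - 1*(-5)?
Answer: 23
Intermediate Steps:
Q = -2 (Q = -2 + (-5 - 1*(-5)) = -2 + (-5 + 5) = -2 + 0 = -2)
d = 87 (d = 6 + (-23 + 14)² = 6 + (-9)² = 6 + 81 = 87)
s(W) = -4*W² (s(W) = (-4*W)*W = -4*W²)
d + s(4*(Q + 3)) = 87 - 4*16*(-2 + 3)² = 87 - 4*(4*1)² = 87 - 4*4² = 87 - 4*16 = 87 - 64 = 23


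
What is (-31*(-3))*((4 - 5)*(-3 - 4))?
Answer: 651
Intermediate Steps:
(-31*(-3))*((4 - 5)*(-3 - 4)) = 93*(-1*(-7)) = 93*7 = 651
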